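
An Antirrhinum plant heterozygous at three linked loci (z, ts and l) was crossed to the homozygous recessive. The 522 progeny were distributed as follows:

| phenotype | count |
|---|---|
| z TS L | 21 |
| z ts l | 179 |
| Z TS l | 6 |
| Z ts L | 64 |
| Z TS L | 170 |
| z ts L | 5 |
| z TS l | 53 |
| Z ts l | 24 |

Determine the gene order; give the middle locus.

The two most frequent reciprocal classes, z ts l and Z TS L, are the parental types, so the F1 was z ts l / Z TS L.
The two rarest classes, z ts L and Z TS l, are the double crossovers. Comparing them with the parentals, only the l allele has switched, so l is the middle locus and the order is ts – l – z.

l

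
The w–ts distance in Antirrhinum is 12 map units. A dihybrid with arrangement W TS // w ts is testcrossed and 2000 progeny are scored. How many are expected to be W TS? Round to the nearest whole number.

A map distance of 12 map units corresponds to a recombination frequency of 0.120.
The F1 is W TS / w ts, so W TS is a parental gamete class with expected frequency (1 − r)/2 = 0.880/2 = 0.4400.
Expected number = 0.4400 × 2000 = 880.00 ≈ 880.

880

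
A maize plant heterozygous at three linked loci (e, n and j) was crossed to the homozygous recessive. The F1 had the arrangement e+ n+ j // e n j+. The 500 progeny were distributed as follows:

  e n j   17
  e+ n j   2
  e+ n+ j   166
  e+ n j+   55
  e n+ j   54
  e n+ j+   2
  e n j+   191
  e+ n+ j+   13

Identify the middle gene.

n

The two rarest classes, e+ n j and e n+ j+, are the double crossovers. Comparing them with the parentals, only the n allele has switched, so n is the middle locus and the order is e – n – j.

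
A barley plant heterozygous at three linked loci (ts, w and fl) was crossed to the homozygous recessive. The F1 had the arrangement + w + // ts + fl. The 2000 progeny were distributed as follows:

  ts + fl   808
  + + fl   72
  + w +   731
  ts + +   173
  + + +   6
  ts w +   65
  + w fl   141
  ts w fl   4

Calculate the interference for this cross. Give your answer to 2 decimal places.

0.58

The two rarest classes, + + + and ts w fl, are the double crossovers. Comparing them with the parentals, only the w allele has switched, so w is the middle locus and the order is fl – w – ts.
fl–w: (314 + 10)/2000 = 0.1620; w–ts: (137 + 10)/2000 = 0.0735.
Expected DCO frequency = 0.1620 × 0.0735 ≈ 0.01191; observed = 10/2000 ≈ 0.00500.
Coefficient of coincidence = 0.00500/0.01191 ≈ 0.42; interference = 1 − 0.42 = 0.58.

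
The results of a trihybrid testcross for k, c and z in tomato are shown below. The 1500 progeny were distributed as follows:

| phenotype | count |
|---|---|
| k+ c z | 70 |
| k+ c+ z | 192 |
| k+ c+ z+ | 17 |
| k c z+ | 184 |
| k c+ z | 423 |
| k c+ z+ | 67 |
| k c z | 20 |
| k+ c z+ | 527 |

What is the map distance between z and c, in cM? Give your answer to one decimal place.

11.6 cM

The two most frequent reciprocal classes, k c+ z and k+ c z+, are the parental types, so the F1 was k c+ z / k+ c z+.
The two rarest classes, k c z and k+ c+ z+, are the double crossovers. Comparing them with the parentals, only the c allele has switched, so c is the middle locus and the order is z – c – k.
Crossovers in the z–c interval produce the single-crossover classes k c+ z+ and k+ c z (67 + 70 = 137) plus the double crossovers (37).
RF(z–c) = (137 + 37) / 1500 = 174/1500 = 0.1160 → 11.6 cM.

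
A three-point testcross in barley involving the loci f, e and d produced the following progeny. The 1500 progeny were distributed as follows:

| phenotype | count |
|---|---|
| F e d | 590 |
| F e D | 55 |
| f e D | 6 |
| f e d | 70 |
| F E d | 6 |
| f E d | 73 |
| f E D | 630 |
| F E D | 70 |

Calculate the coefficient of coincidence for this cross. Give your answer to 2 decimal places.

The two most frequent reciprocal classes, F e d and f E D, are the parental types, so the F1 was F e d / f E D.
The two rarest classes, F E d and f e D, are the double crossovers. Comparing them with the parentals, only the e allele has switched, so e is the middle locus and the order is f – e – d.
f–e: (140 + 12)/1500 = 0.1013; e–d: (128 + 12)/1500 = 0.0933.
Expected DCO frequency = 0.1013 × 0.0933 ≈ 0.00945; observed = 12/1500 ≈ 0.00800.
Coefficient of coincidence = 0.00800/0.00945 ≈ 0.85.

0.85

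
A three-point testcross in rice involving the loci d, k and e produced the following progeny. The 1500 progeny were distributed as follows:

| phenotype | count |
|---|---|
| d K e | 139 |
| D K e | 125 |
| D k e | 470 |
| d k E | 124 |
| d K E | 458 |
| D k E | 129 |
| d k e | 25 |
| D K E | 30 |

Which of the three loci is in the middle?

d

The two most frequent reciprocal classes, d K E and D k e, are the parental types, so the F1 was d K E / D k e.
The two rarest classes, D K E and d k e, are the double crossovers. Comparing them with the parentals, only the d allele has switched, so d is the middle locus and the order is k – d – e.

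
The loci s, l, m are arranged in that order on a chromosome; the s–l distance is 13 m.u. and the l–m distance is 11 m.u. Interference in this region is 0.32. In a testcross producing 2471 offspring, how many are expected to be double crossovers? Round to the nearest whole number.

Map distances give recombination frequencies of 0.130 and 0.110 for the two intervals.
With interference 0.32 (so coincidence = 0.68), expected double-crossover frequency = 0.130 × 0.110 × 0.68 = 0.00972.
Expected number = 0.00972 × 2471 = 24.03 ≈ 24.

24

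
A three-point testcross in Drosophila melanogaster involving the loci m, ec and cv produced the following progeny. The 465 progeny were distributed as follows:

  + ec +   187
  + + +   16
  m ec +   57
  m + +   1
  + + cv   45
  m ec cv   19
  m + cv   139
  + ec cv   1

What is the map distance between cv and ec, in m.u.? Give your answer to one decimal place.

8.0 m.u.

The two most frequent reciprocal classes, + ec + and m + cv, are the parental types, so the F1 was + ec + / m + cv.
The two rarest classes, + ec cv and m + +, are the double crossovers. Comparing them with the parentals, only the cv allele has switched, so cv is the middle locus and the order is ec – cv – m.
Crossovers in the ec–cv interval produce the single-crossover classes + + + and m ec cv (16 + 19 = 35) plus the double crossovers (2).
RF(ec–cv) = (35 + 2) / 465 = 37/465 = 0.0796 → 8.0 m.u.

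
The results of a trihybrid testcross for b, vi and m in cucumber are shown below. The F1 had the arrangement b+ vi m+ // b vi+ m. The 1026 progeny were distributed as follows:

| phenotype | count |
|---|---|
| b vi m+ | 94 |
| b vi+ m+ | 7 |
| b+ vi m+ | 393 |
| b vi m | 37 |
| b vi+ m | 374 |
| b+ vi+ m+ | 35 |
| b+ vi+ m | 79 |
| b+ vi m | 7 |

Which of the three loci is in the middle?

m

The two rarest classes, b+ vi m and b vi+ m+, are the double crossovers. Comparing them with the parentals, only the m allele has switched, so m is the middle locus and the order is vi – m – b.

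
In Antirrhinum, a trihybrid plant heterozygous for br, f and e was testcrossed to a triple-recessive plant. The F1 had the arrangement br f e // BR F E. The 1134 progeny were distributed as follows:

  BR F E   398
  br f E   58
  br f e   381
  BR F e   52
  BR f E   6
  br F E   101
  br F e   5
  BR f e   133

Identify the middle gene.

The two rarest classes, br F e and BR f E, are the double crossovers. Comparing them with the parentals, only the f allele has switched, so f is the middle locus and the order is br – f – e.

f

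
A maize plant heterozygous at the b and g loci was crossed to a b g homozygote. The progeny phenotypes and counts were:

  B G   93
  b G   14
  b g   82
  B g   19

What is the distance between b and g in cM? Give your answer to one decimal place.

15.9 cM

The two most frequent classes, B G (93) and b g (82), are the parental types, so the F1 was B G / b g.
The recombinant classes are B g and b G: 19 + 14 = 33.
Recombination frequency = 33/208 = 0.1587 ≈ 15.9%, i.e. 15.9 cM.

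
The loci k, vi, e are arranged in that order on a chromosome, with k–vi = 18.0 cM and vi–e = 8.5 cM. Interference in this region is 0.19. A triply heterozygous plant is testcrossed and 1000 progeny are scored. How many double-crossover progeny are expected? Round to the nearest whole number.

Map distances give recombination frequencies of 0.180 and 0.085 for the two intervals.
With interference 0.19 (so coincidence = 0.81), expected double-crossover frequency = 0.180 × 0.085 × 0.81 = 0.01239.
Expected number = 0.01239 × 1000 = 12.39 ≈ 12.

12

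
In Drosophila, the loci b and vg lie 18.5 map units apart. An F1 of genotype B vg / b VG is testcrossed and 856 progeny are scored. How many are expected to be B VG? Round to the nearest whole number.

79

A map distance of 18.5 map units corresponds to a recombination frequency of 0.185.
The F1 is B vg / b VG, so B VG is a recombinant gamete class with expected frequency r/2 = 0.185/2 = 0.0925.
Expected number = 0.0925 × 856 = 79.18 ≈ 79.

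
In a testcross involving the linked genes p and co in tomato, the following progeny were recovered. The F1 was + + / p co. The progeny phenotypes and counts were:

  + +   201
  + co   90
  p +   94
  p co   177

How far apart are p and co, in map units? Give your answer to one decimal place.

The recombinant classes are + co and p +: 90 + 94 = 184.
Recombination frequency = 184/562 = 0.3274 ≈ 32.7%, i.e. 32.7 map units.

32.7 map units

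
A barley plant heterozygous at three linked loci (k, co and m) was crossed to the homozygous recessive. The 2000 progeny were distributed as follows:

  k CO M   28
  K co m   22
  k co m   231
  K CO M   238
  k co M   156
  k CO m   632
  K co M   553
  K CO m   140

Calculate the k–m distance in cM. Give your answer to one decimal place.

17.3 cM

The two most frequent reciprocal classes, K co M and k CO m, are the parental types, so the F1 was K co M / k CO m.
The two rarest classes, K co m and k CO M, are the double crossovers. Comparing them with the parentals, only the m allele has switched, so m is the middle locus and the order is co – m – k.
Crossovers in the m–k interval produce the single-crossover classes k co M and K CO m (156 + 140 = 296) plus the double crossovers (50).
RF(m–k) = (296 + 50) / 2000 = 346/2000 = 0.1730 → 17.3 cM.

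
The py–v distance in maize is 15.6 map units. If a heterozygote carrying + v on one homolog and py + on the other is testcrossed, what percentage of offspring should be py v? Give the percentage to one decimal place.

A map distance of 15.6 map units corresponds to a recombination frequency of 0.156.
The F1 is + v / py +, so py v is a recombinant gamete class with expected frequency r/2 = 0.156/2 = 0.0780.
That is 0.0780 = 7.8% of the progeny.

7.8%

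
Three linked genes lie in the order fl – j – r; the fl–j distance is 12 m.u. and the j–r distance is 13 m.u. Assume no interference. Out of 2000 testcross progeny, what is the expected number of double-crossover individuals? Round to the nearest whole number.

31

Map distances give recombination frequencies of 0.120 and 0.130 for the two intervals.
With no interference, expected double-crossover frequency = 0.120 × 0.130 = 0.01560.
Expected number = 0.01560 × 2000 = 31.20 ≈ 31.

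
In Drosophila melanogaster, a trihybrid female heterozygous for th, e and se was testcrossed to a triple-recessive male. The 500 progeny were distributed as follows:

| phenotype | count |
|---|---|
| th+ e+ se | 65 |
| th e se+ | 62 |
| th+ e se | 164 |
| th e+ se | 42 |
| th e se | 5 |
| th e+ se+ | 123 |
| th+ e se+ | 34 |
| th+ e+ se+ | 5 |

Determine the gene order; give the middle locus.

The two most frequent reciprocal classes, th+ e se and th e+ se+, are the parental types, so the F1 was th+ e se / th e+ se+.
The two rarest classes, th e se and th+ e+ se+, are the double crossovers. Comparing them with the parentals, only the th allele has switched, so th is the middle locus and the order is e – th – se.

th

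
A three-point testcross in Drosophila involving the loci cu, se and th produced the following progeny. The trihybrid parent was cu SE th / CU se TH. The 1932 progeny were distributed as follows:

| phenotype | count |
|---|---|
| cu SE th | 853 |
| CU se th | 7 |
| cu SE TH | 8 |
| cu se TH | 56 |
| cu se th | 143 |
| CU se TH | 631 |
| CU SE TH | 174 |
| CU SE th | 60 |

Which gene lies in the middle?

The two rarest classes, cu SE TH and CU se th, are the double crossovers. Comparing them with the parentals, only the th allele has switched, so th is the middle locus and the order is cu – th – se.

th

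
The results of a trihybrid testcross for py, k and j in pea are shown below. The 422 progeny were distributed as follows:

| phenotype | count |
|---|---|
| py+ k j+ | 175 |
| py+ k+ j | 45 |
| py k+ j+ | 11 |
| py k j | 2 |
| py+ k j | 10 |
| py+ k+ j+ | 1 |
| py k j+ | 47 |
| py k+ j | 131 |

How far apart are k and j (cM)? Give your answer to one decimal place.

The two most frequent reciprocal classes, py k+ j and py+ k j+, are the parental types, so the F1 was py k+ j / py+ k j+.
The two rarest classes, py k j and py+ k+ j+, are the double crossovers. Comparing them with the parentals, only the k allele has switched, so k is the middle locus and the order is j – k – py.
Crossovers in the j–k interval produce the single-crossover classes py k+ j+ and py+ k j (11 + 10 = 21) plus the double crossovers (3).
RF(j–k) = (21 + 3) / 422 = 24/422 = 0.0569 → 5.7 cM.

5.7 cM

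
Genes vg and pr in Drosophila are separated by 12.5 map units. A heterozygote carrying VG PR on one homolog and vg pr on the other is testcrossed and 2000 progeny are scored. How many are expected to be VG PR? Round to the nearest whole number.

A map distance of 12.5 map units corresponds to a recombination frequency of 0.125.
The F1 is VG PR / vg pr, so VG PR is a parental gamete class with expected frequency (1 − r)/2 = 0.875/2 = 0.4375.
Expected number = 0.4375 × 2000 = 875.00 ≈ 875.

875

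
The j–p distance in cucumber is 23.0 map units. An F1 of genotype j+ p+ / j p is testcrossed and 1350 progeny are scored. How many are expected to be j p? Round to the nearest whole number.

520

A map distance of 23.0 map units corresponds to a recombination frequency of 0.230.
The F1 is j+ p+ / j p, so j p is a parental gamete class with expected frequency (1 − r)/2 = 0.770/2 = 0.3850.
Expected number = 0.3850 × 1350 = 519.75 ≈ 520.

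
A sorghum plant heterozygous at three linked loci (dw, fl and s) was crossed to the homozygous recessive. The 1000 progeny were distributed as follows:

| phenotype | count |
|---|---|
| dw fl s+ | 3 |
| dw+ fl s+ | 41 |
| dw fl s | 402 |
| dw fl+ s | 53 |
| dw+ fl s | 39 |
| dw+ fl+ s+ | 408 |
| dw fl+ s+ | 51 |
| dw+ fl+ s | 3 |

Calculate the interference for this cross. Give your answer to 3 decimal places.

0.375

The two most frequent reciprocal classes, dw+ fl+ s+ and dw fl s, are the parental types, so the F1 was dw+ fl+ s+ / dw fl s.
The two rarest classes, dw+ fl+ s and dw fl s+, are the double crossovers. Comparing them with the parentals, only the s allele has switched, so s is the middle locus and the order is fl – s – dw.
fl–s: (94 + 6)/1000 = 0.1000; s–dw: (90 + 6)/1000 = 0.0960.
Expected DCO frequency = 0.1000 × 0.0960 ≈ 0.00960; observed = 6/1000 ≈ 0.00600.
Coefficient of coincidence = 0.00600/0.00960 ≈ 0.625; interference = 1 − 0.625 = 0.375.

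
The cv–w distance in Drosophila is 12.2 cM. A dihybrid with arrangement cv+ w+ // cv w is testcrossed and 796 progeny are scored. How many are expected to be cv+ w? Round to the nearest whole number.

A map distance of 12.2 cM corresponds to a recombination frequency of 0.122.
The F1 is cv+ w+ / cv w, so cv+ w is a recombinant gamete class with expected frequency r/2 = 0.122/2 = 0.0610.
Expected number = 0.0610 × 796 = 48.56 ≈ 49.

49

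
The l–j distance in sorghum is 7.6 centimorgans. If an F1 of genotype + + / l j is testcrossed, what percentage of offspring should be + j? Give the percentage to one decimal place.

3.8%

A map distance of 7.6 centimorgans corresponds to a recombination frequency of 0.076.
The F1 is + + / l j, so + j is a recombinant gamete class with expected frequency r/2 = 0.076/2 = 0.0380.
That is 0.0380 = 3.8% of the progeny.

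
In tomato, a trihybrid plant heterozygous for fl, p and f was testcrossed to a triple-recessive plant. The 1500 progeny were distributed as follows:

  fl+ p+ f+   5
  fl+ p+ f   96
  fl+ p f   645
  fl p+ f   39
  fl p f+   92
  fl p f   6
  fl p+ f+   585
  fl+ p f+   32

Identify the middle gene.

fl

The two most frequent reciprocal classes, fl+ p f and fl p+ f+, are the parental types, so the F1 was fl+ p f / fl p+ f+.
The two rarest classes, fl p f and fl+ p+ f+, are the double crossovers. Comparing them with the parentals, only the fl allele has switched, so fl is the middle locus and the order is p – fl – f.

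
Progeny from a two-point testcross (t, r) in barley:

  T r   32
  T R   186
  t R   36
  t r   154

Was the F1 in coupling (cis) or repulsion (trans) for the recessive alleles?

cis

The two most frequent classes are T R (186) and t r (154); these are the parental (non-recombinant) types.
So the F1 carried T R on one chromosome and t r on the other — the recessive alleles are on the same chromosome (cis / coupling).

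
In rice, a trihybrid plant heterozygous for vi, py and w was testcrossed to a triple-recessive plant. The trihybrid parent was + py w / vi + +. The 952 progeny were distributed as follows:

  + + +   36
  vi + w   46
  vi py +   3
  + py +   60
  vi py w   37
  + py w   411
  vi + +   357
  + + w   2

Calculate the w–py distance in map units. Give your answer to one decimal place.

The two rarest classes, + + w and vi py +, are the double crossovers. Comparing them with the parentals, only the py allele has switched, so py is the middle locus and the order is vi – py – w.
Crossovers in the py–w interval produce the single-crossover classes + py + and vi + w (60 + 46 = 106) plus the double crossovers (5).
RF(py–w) = (106 + 5) / 952 = 111/952 = 0.1166 → 11.7 map units.

11.7 map units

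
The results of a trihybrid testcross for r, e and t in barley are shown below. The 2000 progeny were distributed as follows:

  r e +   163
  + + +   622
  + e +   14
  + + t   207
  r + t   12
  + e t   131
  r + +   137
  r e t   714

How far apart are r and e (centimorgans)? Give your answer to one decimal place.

The two most frequent reciprocal classes, + + + and r e t, are the parental types, so the F1 was + + + / r e t.
The two rarest classes, + e + and r + t, are the double crossovers. Comparing them with the parentals, only the e allele has switched, so e is the middle locus and the order is r – e – t.
Crossovers in the r–e interval produce the single-crossover classes r + + and + e t (137 + 131 = 268) plus the double crossovers (26).
RF(r–e) = (268 + 26) / 2000 = 294/2000 = 0.1470 → 14.7 centimorgans.

14.7 centimorgans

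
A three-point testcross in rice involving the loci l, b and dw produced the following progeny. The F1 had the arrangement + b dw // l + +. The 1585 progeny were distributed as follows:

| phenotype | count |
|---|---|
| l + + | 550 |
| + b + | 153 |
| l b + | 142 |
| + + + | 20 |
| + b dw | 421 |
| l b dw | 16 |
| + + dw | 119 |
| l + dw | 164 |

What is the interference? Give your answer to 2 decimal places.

The two rarest classes, l b dw and + + +, are the double crossovers. Comparing them with the parentals, only the l allele has switched, so l is the middle locus and the order is dw – l – b.
dw–l: (317 + 36)/1585 = 0.2227; l–b: (261 + 36)/1585 = 0.1874.
Expected DCO frequency = 0.2227 × 0.1874 ≈ 0.04173; observed = 36/1585 ≈ 0.02271.
Coefficient of coincidence = 0.02271/0.04173 ≈ 0.54; interference = 1 − 0.54 = 0.46.

0.46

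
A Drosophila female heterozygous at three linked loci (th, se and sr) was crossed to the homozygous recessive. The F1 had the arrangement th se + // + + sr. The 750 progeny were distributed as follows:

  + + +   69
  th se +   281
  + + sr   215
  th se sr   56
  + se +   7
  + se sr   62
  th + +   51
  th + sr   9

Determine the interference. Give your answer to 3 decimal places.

The two rarest classes, + se + and th + sr, are the double crossovers. Comparing them with the parentals, only the th allele has switched, so th is the middle locus and the order is se – th – sr.
se–th: (113 + 16)/750 = 0.1720; th–sr: (125 + 16)/750 = 0.1880.
Expected DCO frequency = 0.1720 × 0.1880 ≈ 0.03234; observed = 16/750 ≈ 0.02133.
Coefficient of coincidence = 0.02133/0.03234 ≈ 0.660; interference = 1 − 0.660 = 0.340.

0.340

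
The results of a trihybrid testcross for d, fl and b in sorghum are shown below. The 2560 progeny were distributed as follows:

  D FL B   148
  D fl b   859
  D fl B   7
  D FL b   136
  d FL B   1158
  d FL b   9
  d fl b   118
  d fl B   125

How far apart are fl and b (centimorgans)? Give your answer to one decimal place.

The two most frequent reciprocal classes, D fl b and d FL B, are the parental types, so the F1 was D fl b / d FL B.
The two rarest classes, D fl B and d FL b, are the double crossovers. Comparing them with the parentals, only the b allele has switched, so b is the middle locus and the order is d – b – fl.
Crossovers in the b–fl interval produce the single-crossover classes D FL b and d fl B (136 + 125 = 261) plus the double crossovers (16).
RF(b–fl) = (261 + 16) / 2560 = 277/2560 = 0.1082 → 10.8 centimorgans.

10.8 centimorgans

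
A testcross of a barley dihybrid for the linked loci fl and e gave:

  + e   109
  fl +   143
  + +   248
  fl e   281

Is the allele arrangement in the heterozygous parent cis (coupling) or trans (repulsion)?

The two most frequent classes are + + (248) and fl e (281); these are the parental (non-recombinant) types.
So the F1 carried + + on one chromosome and fl e on the other — the recessive alleles are on the same chromosome (cis / coupling).

cis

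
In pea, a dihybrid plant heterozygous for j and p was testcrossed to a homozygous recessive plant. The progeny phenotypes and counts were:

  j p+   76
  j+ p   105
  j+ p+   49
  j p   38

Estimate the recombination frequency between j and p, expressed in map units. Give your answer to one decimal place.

The two most frequent classes, j+ p (105) and j p+ (76), are the parental types, so the F1 was j+ p / j p+.
The recombinant classes are j+ p+ and j p: 49 + 38 = 87.
Recombination frequency = 87/268 = 0.3246 ≈ 32.5%, i.e. 32.5 map units.

32.5 map units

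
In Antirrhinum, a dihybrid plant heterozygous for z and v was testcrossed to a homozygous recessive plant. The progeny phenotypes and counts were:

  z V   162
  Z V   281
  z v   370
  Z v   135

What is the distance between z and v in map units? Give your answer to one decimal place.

31.3 map units

The two most frequent classes, Z V (281) and z v (370), are the parental types, so the F1 was Z V / z v.
The recombinant classes are Z v and z V: 135 + 162 = 297.
Recombination frequency = 297/948 = 0.3133 ≈ 31.3%, i.e. 31.3 map units.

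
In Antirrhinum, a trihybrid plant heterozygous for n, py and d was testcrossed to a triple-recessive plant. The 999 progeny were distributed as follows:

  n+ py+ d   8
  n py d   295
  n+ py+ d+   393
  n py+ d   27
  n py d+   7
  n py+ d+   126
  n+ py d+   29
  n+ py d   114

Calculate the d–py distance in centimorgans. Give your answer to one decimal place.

The two most frequent reciprocal classes, n+ py+ d+ and n py d, are the parental types, so the F1 was n+ py+ d+ / n py d.
The two rarest classes, n+ py+ d and n py d+, are the double crossovers. Comparing them with the parentals, only the d allele has switched, so d is the middle locus and the order is py – d – n.
Crossovers in the py–d interval produce the single-crossover classes n+ py d+ and n py+ d (29 + 27 = 56) plus the double crossovers (15).
RF(py–d) = (56 + 15) / 999 = 71/999 = 0.0711 → 7.1 centimorgans.

7.1 centimorgans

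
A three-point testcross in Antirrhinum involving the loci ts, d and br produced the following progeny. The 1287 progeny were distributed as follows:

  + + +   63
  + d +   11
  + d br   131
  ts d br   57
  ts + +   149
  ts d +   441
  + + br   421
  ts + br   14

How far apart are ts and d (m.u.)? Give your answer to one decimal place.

23.7 m.u.

The two most frequent reciprocal classes, ts d + and + + br, are the parental types, so the F1 was ts d + / + + br.
The two rarest classes, + d + and ts + br, are the double crossovers. Comparing them with the parentals, only the ts allele has switched, so ts is the middle locus and the order is br – ts – d.
Crossovers in the ts–d interval produce the single-crossover classes ts + + and + d br (149 + 131 = 280) plus the double crossovers (25).
RF(ts–d) = (280 + 25) / 1287 = 305/1287 = 0.2370 → 23.7 m.u.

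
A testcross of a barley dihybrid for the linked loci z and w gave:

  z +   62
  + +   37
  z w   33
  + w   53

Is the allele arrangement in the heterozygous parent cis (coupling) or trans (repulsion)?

trans

The two most frequent classes are + w (53) and z + (62); these are the parental (non-recombinant) types.
So the F1 carried + w on one chromosome and z + on the other — the recessive alleles are on opposite chromosomes (trans / repulsion).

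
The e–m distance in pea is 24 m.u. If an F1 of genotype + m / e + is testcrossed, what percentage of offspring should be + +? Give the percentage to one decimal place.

12.0%

A map distance of 24 m.u. corresponds to a recombination frequency of 0.240.
The F1 is + m / e +, so + + is a recombinant gamete class with expected frequency r/2 = 0.240/2 = 0.1200.
That is 0.1200 = 12.0% of the progeny.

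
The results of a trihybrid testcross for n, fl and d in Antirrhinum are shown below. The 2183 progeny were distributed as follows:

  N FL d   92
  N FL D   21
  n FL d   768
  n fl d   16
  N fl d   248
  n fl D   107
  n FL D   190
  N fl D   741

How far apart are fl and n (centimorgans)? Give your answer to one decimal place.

The two most frequent reciprocal classes, n FL d and N fl D, are the parental types, so the F1 was n FL d / N fl D.
The two rarest classes, n fl d and N FL D, are the double crossovers. Comparing them with the parentals, only the fl allele has switched, so fl is the middle locus and the order is n – fl – d.
Crossovers in the n–fl interval produce the single-crossover classes N FL d and n fl D (92 + 107 = 199) plus the double crossovers (37).
RF(n–fl) = (199 + 37) / 2183 = 236/2183 = 0.1081 → 10.8 centimorgans.

10.8 centimorgans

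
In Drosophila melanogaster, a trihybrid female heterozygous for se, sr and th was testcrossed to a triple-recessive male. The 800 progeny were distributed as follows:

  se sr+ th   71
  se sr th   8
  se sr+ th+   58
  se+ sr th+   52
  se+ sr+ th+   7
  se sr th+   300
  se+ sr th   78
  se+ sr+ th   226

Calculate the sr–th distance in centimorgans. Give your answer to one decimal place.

18.9 centimorgans

The two most frequent reciprocal classes, se+ sr+ th and se sr th+, are the parental types, so the F1 was se+ sr+ th / se sr th+.
The two rarest classes, se+ sr+ th+ and se sr th, are the double crossovers. Comparing them with the parentals, only the th allele has switched, so th is the middle locus and the order is sr – th – se.
Crossovers in the sr–th interval produce the single-crossover classes se+ sr th and se sr+ th+ (78 + 58 = 136) plus the double crossovers (15).
RF(sr–th) = (136 + 15) / 800 = 151/800 = 0.1888 → 18.9 centimorgans.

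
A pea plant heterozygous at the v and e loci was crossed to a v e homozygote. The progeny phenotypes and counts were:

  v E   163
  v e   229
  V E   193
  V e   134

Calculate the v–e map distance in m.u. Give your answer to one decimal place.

The two most frequent classes, V E (193) and v e (229), are the parental types, so the F1 was V E / v e.
The recombinant classes are V e and v E: 134 + 163 = 297.
Recombination frequency = 297/719 = 0.4131 ≈ 41.3%, i.e. 41.3 m.u.

41.3 m.u.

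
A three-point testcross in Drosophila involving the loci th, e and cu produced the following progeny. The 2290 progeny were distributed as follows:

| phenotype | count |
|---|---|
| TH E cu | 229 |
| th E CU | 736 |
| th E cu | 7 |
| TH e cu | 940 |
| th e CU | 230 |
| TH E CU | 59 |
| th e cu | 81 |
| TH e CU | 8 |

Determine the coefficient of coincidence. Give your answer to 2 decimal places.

0.47

The two most frequent reciprocal classes, th E CU and TH e cu, are the parental types, so the F1 was th E CU / TH e cu.
The two rarest classes, th E cu and TH e CU, are the double crossovers. Comparing them with the parentals, only the cu allele has switched, so cu is the middle locus and the order is th – cu – e.
th–cu: (140 + 15)/2290 = 0.0677; cu–e: (459 + 15)/2290 = 0.2070.
Expected DCO frequency = 0.0677 × 0.2070 ≈ 0.01401; observed = 15/2290 ≈ 0.00655.
Coefficient of coincidence = 0.00655/0.01401 ≈ 0.47.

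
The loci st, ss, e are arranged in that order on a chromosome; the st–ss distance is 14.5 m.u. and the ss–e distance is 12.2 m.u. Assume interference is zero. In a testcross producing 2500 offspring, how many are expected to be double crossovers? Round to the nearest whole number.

44

Map distances give recombination frequencies of 0.145 and 0.122 for the two intervals.
With no interference, expected double-crossover frequency = 0.145 × 0.122 = 0.01769.
Expected number = 0.01769 × 2500 = 44.22 ≈ 44.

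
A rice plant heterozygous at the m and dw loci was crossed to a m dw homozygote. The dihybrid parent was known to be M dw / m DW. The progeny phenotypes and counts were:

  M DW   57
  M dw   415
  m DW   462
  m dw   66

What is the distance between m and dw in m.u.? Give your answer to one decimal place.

The recombinant classes are M DW and m dw: 57 + 66 = 123.
Recombination frequency = 123/1000 = 0.1230 ≈ 12.3%, i.e. 12.3 m.u.

12.3 m.u.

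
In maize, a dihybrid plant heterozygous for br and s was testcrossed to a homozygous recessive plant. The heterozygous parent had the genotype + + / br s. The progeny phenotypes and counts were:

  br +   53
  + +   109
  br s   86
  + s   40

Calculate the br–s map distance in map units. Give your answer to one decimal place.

32.3 map units

The recombinant classes are + s and br +: 40 + 53 = 93.
Recombination frequency = 93/288 = 0.3229 ≈ 32.3%, i.e. 32.3 map units.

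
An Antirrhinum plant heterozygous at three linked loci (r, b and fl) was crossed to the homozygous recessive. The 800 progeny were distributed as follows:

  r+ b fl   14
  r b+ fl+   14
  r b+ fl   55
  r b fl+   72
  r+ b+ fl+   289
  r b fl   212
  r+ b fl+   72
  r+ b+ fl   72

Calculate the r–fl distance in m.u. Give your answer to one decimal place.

The two most frequent reciprocal classes, r+ b+ fl+ and r b fl, are the parental types, so the F1 was r+ b+ fl+ / r b fl.
The two rarest classes, r b+ fl+ and r+ b fl, are the double crossovers. Comparing them with the parentals, only the r allele has switched, so r is the middle locus and the order is fl – r – b.
Crossovers in the fl–r interval produce the single-crossover classes r+ b+ fl and r b fl+ (72 + 72 = 144) plus the double crossovers (28).
RF(fl–r) = (144 + 28) / 800 = 172/800 = 0.2150 → 21.5 m.u.

21.5 m.u.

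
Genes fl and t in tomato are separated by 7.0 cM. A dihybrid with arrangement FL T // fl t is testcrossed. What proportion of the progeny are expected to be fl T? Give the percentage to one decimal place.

3.5%

A map distance of 7.0 cM corresponds to a recombination frequency of 0.070.
The F1 is FL T / fl t, so fl T is a recombinant gamete class with expected frequency r/2 = 0.070/2 = 0.0350.
That is 0.0350 = 3.5% of the progeny.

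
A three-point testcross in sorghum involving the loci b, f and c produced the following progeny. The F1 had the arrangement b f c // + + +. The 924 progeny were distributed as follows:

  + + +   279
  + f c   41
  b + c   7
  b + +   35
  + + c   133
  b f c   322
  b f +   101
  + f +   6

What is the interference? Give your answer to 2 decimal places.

0.45

The two rarest classes, b + c and + f +, are the double crossovers. Comparing them with the parentals, only the f allele has switched, so f is the middle locus and the order is c – f – b.
c–f: (234 + 13)/924 = 0.2673; f–b: (76 + 13)/924 = 0.0963.
Expected DCO frequency = 0.2673 × 0.0963 ≈ 0.02574; observed = 13/924 ≈ 0.01407.
Coefficient of coincidence = 0.01407/0.02574 ≈ 0.55; interference = 1 − 0.55 = 0.45.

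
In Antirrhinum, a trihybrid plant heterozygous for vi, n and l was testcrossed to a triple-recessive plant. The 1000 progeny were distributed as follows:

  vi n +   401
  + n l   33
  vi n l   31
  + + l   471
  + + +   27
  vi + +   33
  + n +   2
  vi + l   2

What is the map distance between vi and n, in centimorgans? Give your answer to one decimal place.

7.0 centimorgans

The two most frequent reciprocal classes, vi n + and + + l, are the parental types, so the F1 was vi n + / + + l.
The two rarest classes, + n + and vi + l, are the double crossovers. Comparing them with the parentals, only the vi allele has switched, so vi is the middle locus and the order is n – vi – l.
Crossovers in the n–vi interval produce the single-crossover classes vi + + and + n l (33 + 33 = 66) plus the double crossovers (4).
RF(n–vi) = (66 + 4) / 1000 = 70/1000 = 0.0700 → 7.0 centimorgans.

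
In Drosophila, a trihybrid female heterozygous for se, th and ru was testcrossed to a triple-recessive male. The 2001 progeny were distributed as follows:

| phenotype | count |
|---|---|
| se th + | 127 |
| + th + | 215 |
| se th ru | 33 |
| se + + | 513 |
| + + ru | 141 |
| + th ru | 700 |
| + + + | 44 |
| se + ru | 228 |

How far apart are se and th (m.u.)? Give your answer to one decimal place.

The two most frequent reciprocal classes, + th ru and se + +, are the parental types, so the F1 was + th ru / se + +.
The two rarest classes, se th ru and + + +, are the double crossovers. Comparing them with the parentals, only the se allele has switched, so se is the middle locus and the order is th – se – ru.
Crossovers in the th–se interval produce the single-crossover classes + + ru and se th + (141 + 127 = 268) plus the double crossovers (77).
RF(th–se) = (268 + 77) / 2001 = 345/2001 = 0.1724 → 17.2 m.u.

17.2 m.u.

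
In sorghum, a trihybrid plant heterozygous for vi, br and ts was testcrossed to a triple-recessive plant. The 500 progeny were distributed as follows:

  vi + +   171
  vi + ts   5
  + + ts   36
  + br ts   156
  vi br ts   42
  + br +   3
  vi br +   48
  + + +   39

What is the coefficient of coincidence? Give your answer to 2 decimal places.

The two most frequent reciprocal classes, vi + + and + br ts, are the parental types, so the F1 was vi + + / + br ts.
The two rarest classes, vi + ts and + br +, are the double crossovers. Comparing them with the parentals, only the ts allele has switched, so ts is the middle locus and the order is br – ts – vi.
br–ts: (84 + 8)/500 = 0.1840; ts–vi: (81 + 8)/500 = 0.1780.
Expected DCO frequency = 0.1840 × 0.1780 ≈ 0.03275; observed = 8/500 ≈ 0.01600.
Coefficient of coincidence = 0.01600/0.03275 ≈ 0.49.

0.49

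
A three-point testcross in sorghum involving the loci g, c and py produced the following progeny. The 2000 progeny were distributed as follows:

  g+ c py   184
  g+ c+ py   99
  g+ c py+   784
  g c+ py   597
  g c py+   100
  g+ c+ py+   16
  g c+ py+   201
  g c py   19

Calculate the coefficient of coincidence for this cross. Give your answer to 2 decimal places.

0.71

The two most frequent reciprocal classes, g c+ py and g+ c py+, are the parental types, so the F1 was g c+ py / g+ c py+.
The two rarest classes, g c py and g+ c+ py+, are the double crossovers. Comparing them with the parentals, only the c allele has switched, so c is the middle locus and the order is py – c – g.
py–c: (385 + 35)/2000 = 0.2100; c–g: (199 + 35)/2000 = 0.1170.
Expected DCO frequency = 0.2100 × 0.1170 ≈ 0.02457; observed = 35/2000 ≈ 0.01750.
Coefficient of coincidence = 0.01750/0.02457 ≈ 0.71.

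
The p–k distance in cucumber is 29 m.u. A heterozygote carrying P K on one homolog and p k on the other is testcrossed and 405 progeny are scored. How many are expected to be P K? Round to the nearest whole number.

144

A map distance of 29 m.u. corresponds to a recombination frequency of 0.290.
The F1 is P K / p k, so P K is a parental gamete class with expected frequency (1 − r)/2 = 0.710/2 = 0.3550.
Expected number = 0.3550 × 405 = 143.78 ≈ 144.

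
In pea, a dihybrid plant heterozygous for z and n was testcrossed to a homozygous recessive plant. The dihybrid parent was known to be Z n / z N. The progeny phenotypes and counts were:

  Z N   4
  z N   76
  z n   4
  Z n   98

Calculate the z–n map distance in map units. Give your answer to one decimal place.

4.4 map units

The recombinant classes are Z N and z n: 4 + 4 = 8.
Recombination frequency = 8/182 = 0.0440 ≈ 4.4%, i.e. 4.4 map units.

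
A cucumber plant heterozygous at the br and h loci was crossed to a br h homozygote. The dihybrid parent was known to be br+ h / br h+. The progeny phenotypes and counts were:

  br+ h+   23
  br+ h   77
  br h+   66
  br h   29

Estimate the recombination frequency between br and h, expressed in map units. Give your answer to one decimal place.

26.7 map units

The recombinant classes are br+ h+ and br h: 23 + 29 = 52.
Recombination frequency = 52/195 = 0.2667 ≈ 26.7%, i.e. 26.7 map units.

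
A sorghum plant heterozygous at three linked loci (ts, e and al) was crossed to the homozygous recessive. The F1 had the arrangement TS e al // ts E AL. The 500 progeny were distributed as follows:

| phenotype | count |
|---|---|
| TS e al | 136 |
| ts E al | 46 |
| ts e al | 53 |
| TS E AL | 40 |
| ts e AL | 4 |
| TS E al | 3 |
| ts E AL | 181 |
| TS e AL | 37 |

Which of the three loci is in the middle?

e

The two rarest classes, TS E al and ts e AL, are the double crossovers. Comparing them with the parentals, only the e allele has switched, so e is the middle locus and the order is ts – e – al.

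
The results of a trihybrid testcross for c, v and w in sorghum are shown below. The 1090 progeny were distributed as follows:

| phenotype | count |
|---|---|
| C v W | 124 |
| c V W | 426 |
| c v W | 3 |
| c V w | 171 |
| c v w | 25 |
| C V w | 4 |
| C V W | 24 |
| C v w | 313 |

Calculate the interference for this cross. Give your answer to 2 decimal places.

The two most frequent reciprocal classes, c V W and C v w, are the parental types, so the F1 was c V W / C v w.
The two rarest classes, c v W and C V w, are the double crossovers. Comparing them with the parentals, only the v allele has switched, so v is the middle locus and the order is w – v – c.
w–v: (295 + 7)/1090 = 0.2771; v–c: (49 + 7)/1090 = 0.0514.
Expected DCO frequency = 0.2771 × 0.0514 ≈ 0.01424; observed = 7/1090 ≈ 0.00642.
Coefficient of coincidence = 0.00642/0.01424 ≈ 0.45; interference = 1 − 0.45 = 0.55.

0.55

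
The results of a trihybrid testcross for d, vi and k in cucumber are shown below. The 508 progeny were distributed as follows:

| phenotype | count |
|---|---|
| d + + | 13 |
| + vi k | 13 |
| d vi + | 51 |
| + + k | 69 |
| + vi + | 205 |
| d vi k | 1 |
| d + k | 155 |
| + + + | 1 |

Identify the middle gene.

vi

The two most frequent reciprocal classes, + vi + and d + k, are the parental types, so the F1 was + vi + / d + k.
The two rarest classes, + + + and d vi k, are the double crossovers. Comparing them with the parentals, only the vi allele has switched, so vi is the middle locus and the order is k – vi – d.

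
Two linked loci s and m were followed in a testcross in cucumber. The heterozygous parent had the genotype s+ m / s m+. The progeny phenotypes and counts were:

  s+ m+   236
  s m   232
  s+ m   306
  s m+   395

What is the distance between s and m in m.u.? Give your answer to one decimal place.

40.0 m.u.

The recombinant classes are s+ m+ and s m: 236 + 232 = 468.
Recombination frequency = 468/1169 = 0.4003 ≈ 40.0%, i.e. 40.0 m.u.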